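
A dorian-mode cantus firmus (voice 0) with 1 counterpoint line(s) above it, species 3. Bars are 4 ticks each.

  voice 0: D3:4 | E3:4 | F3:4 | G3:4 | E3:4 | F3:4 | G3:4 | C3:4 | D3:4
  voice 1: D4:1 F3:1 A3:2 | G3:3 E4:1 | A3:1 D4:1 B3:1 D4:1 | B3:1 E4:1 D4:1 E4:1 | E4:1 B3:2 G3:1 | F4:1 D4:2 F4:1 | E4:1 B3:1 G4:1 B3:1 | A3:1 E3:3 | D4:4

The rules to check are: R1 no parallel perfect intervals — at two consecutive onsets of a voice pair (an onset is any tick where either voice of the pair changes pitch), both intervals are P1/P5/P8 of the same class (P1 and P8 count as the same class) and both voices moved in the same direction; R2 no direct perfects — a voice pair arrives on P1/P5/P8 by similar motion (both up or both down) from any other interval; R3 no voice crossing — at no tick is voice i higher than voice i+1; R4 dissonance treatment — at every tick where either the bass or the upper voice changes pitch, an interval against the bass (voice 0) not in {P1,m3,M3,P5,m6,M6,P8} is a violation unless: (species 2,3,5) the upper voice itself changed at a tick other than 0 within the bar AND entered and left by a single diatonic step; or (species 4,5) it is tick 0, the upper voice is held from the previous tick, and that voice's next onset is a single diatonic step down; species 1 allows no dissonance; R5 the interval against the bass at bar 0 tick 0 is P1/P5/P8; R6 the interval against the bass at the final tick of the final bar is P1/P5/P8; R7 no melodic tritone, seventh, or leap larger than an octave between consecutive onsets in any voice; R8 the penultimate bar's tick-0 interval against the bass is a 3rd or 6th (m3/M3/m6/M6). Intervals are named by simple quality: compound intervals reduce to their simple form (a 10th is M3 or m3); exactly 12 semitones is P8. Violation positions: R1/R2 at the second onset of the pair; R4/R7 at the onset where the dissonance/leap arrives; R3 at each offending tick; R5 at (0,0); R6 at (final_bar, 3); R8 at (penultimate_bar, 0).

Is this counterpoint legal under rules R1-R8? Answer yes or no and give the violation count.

No (5 violations)

bar 0: v0=D3 v1=D4 (P8)
bar 1: v0=E3 v1=G3 (m3)
bar 2: v0=F3 v1=A3 (M3)
bar 3: v0=G3 v1=B3 (M3)
bar 4: v0=E3 v1=E4 (P8)
bar 5: v0=F3 v1=F4 (P8)
bar 6: v0=G3 v1=E4 (M6)
bar 7: v0=C3 v1=A3 (M6)
bar 8: v0=D3 v1=D4 (P8)
  R4 @ bar2.2: F3/B3 TT untreated
  R2 @ bar5.0: E3/G3 m3 -> F3/F4 P8 similar
  R7 @ bar5.0: G3->F4 leap 10st
  R2 @ bar8.0: C3/E3 M3 -> D3/D4 P8 similar
  R7 @ bar8.0: E3->D4 leap 10st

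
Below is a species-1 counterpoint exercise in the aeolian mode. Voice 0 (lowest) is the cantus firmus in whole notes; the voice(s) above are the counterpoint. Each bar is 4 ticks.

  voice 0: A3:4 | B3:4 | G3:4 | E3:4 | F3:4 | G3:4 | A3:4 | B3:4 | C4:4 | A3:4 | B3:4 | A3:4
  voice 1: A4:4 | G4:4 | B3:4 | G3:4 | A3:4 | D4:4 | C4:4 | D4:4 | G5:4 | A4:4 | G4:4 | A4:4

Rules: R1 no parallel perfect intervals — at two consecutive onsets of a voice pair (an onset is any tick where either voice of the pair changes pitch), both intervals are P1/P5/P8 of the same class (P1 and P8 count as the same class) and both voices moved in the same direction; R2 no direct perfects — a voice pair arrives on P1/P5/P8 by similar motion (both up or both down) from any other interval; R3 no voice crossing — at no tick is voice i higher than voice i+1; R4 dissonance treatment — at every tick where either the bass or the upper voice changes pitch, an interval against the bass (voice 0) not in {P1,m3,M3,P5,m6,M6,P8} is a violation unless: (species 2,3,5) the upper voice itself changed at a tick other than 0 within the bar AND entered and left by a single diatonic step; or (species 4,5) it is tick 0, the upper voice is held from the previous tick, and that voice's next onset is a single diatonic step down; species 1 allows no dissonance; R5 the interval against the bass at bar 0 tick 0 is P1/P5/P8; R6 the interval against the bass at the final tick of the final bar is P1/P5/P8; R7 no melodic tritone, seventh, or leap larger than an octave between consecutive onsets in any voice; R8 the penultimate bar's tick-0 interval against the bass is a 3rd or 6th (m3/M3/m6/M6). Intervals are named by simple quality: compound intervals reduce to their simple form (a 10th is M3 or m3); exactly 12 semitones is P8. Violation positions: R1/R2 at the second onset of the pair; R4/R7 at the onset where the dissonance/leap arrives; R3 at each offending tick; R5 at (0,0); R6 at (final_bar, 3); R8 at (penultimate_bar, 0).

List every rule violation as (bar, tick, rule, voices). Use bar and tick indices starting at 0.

(5, 0, R2, (0, 1))
(8, 0, R2, (0, 1))
(8, 0, R7, (1,))
(9, 0, R2, (0, 1))
(9, 0, R7, (1,))

bar 0: v0=A3 v1=A4 downbeat P8
bar 1: v0=B3 v1=G4 downbeat m6
bar 2: v0=G3 v1=B3 downbeat M3
bar 3: v0=E3 v1=G3 downbeat m3
bar 4: v0=F3 v1=A3 downbeat M3
bar 5: v0=G3 v1=D4 downbeat P5
bar 6: v0=A3 v1=C4 downbeat m3
bar 7: v0=B3 v1=D4 downbeat m3
bar 8: v0=C4 v1=G5 downbeat P5
bar 9: v0=A3 v1=A4 downbeat P8
bar 10: v0=B3 v1=G4 downbeat m6
bar 11: v0=A3 v1=A4 downbeat P8
  -> R2 @ bar 5 tick 0 v(0, 1): F3/A3 M3 -> G3/D4 P5 similar
  -> R2 @ bar 8 tick 0 v(0, 1): B3/D4 m3 -> C4/G5 P5 similar
  -> R7 @ bar 8 tick 0 v(1,): D4->G5 leap 17st
  -> R2 @ bar 9 tick 0 v(0, 1): C4/G5 P5 -> A3/A4 P8 similar
  -> R7 @ bar 9 tick 0 v(1,): G5->A4 leap 10st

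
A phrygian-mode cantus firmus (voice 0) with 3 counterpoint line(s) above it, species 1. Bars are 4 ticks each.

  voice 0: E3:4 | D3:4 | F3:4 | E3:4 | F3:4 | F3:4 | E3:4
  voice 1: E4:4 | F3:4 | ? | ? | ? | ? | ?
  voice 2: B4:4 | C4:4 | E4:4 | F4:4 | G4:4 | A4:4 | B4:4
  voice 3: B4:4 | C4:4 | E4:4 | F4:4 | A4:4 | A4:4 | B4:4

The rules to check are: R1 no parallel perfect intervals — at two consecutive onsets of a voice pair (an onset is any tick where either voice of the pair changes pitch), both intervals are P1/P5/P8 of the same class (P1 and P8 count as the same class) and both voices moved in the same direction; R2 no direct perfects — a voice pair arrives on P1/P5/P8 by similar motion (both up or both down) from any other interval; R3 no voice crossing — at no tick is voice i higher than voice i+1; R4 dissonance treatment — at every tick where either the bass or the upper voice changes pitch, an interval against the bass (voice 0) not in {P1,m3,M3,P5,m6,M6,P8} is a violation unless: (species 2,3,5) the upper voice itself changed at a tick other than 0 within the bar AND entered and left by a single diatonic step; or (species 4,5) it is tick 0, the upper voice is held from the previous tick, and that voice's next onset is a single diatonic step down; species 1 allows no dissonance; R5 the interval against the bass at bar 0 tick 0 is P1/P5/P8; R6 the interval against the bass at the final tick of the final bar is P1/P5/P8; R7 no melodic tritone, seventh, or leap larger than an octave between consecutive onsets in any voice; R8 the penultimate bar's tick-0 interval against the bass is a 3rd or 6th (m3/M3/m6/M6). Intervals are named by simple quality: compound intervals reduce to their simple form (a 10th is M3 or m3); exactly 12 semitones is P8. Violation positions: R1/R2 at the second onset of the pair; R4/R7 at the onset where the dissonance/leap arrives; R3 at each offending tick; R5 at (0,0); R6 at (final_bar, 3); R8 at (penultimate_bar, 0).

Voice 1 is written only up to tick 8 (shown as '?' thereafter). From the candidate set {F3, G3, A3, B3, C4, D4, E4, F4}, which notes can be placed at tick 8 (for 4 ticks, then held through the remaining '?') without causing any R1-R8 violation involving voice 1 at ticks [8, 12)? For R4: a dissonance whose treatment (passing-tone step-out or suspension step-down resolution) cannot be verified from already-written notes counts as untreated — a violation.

{D4, F3}

F3: legal
G3: violates R4
A3: violates R1
B3: violates R4,R7
C4: violates R2
D4: legal
E4: violates R2,R4,R7
F4: violates R2,R3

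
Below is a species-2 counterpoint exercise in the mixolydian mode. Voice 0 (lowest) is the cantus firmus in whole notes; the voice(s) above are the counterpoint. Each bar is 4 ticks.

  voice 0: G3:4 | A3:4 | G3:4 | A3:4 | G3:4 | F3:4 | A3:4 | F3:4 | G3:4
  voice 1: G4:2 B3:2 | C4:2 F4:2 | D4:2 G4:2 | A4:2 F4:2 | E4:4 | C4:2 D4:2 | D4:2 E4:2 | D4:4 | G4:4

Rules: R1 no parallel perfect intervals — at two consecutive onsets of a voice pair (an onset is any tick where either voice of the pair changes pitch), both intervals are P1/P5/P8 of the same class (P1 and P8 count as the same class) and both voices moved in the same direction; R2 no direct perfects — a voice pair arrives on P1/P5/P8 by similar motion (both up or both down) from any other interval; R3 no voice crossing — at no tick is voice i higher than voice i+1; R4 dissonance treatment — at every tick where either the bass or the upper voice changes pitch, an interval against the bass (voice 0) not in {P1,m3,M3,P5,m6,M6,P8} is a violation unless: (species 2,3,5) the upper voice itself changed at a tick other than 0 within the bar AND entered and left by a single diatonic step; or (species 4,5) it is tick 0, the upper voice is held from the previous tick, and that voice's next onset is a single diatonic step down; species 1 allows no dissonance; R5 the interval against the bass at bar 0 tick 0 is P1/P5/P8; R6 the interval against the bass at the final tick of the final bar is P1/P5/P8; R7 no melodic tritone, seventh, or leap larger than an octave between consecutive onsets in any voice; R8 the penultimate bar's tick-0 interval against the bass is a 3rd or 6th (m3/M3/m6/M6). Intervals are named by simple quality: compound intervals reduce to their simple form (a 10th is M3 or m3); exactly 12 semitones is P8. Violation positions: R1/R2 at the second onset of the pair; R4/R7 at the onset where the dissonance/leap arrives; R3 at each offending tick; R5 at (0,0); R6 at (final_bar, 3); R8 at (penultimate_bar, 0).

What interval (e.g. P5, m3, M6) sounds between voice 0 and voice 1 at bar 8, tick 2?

voice 0=G3 voice 1=G4 -> P8

P8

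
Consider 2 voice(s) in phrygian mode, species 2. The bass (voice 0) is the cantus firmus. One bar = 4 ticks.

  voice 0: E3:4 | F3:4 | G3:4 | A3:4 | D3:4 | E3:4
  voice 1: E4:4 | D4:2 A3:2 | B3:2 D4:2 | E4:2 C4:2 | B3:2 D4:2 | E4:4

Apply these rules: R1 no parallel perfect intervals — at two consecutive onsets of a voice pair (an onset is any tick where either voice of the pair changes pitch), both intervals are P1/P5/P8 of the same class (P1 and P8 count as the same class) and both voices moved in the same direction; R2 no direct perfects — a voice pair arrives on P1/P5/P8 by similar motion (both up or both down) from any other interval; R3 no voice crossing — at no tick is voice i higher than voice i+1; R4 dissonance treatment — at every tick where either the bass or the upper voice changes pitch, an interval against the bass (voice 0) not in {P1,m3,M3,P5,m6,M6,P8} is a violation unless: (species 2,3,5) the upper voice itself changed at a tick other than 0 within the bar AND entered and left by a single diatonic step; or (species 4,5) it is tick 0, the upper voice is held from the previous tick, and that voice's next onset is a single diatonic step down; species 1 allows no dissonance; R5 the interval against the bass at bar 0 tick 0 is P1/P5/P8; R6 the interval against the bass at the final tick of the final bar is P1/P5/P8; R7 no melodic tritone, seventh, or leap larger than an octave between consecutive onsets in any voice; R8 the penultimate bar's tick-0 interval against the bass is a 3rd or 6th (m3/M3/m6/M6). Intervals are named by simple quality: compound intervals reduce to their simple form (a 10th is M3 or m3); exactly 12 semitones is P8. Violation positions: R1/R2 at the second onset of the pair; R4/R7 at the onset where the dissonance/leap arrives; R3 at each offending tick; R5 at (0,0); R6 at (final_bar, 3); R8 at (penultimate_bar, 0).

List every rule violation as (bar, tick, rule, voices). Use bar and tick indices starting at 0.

bar 0: v0=E3 v1=E4 downbeat P8
bar 1: v0=F3 v1=D4 downbeat M6
bar 2: v0=G3 v1=B3 downbeat M3
bar 3: v0=A3 v1=E4 downbeat P5
bar 4: v0=D3 v1=B3 downbeat M6
bar 5: v0=E3 v1=E4 downbeat P8
  -> R1 @ bar 3 tick 0 v(0, 1): G3/D4 P5 -> A3/E4 P5 similar
  -> R1 @ bar 5 tick 0 v(0, 1): D3/D4 P8 -> E3/E4 P8 similar

(3, 0, R1, (0, 1))
(5, 0, R1, (0, 1))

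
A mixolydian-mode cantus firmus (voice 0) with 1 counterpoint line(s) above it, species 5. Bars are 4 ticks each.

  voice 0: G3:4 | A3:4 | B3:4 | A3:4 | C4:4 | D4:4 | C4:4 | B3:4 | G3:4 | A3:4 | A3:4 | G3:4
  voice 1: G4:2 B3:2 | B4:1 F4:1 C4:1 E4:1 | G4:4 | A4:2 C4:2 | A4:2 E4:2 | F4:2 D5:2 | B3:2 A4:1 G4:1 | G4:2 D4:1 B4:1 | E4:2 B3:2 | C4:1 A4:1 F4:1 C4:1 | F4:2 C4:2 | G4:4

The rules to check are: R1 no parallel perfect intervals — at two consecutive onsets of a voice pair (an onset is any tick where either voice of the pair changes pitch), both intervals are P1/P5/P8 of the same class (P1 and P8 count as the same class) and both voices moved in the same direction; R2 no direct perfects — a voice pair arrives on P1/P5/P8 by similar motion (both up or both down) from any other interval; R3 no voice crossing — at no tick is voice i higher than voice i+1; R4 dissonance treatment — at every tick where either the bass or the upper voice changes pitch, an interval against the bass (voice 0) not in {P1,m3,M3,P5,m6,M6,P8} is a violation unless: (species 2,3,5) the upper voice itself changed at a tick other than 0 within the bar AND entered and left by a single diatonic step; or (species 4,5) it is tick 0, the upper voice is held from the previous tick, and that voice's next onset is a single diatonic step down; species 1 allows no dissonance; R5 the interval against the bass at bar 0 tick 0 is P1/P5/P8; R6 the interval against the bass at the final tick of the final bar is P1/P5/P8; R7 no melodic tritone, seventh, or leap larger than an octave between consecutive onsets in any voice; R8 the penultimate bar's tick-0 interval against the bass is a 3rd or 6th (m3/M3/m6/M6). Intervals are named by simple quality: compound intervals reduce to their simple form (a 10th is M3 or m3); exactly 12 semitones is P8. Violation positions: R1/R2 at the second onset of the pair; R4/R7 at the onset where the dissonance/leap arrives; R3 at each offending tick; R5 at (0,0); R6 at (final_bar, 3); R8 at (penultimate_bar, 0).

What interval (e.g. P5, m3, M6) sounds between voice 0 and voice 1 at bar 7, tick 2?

m3

voice 0=B3 voice 1=D4 -> m3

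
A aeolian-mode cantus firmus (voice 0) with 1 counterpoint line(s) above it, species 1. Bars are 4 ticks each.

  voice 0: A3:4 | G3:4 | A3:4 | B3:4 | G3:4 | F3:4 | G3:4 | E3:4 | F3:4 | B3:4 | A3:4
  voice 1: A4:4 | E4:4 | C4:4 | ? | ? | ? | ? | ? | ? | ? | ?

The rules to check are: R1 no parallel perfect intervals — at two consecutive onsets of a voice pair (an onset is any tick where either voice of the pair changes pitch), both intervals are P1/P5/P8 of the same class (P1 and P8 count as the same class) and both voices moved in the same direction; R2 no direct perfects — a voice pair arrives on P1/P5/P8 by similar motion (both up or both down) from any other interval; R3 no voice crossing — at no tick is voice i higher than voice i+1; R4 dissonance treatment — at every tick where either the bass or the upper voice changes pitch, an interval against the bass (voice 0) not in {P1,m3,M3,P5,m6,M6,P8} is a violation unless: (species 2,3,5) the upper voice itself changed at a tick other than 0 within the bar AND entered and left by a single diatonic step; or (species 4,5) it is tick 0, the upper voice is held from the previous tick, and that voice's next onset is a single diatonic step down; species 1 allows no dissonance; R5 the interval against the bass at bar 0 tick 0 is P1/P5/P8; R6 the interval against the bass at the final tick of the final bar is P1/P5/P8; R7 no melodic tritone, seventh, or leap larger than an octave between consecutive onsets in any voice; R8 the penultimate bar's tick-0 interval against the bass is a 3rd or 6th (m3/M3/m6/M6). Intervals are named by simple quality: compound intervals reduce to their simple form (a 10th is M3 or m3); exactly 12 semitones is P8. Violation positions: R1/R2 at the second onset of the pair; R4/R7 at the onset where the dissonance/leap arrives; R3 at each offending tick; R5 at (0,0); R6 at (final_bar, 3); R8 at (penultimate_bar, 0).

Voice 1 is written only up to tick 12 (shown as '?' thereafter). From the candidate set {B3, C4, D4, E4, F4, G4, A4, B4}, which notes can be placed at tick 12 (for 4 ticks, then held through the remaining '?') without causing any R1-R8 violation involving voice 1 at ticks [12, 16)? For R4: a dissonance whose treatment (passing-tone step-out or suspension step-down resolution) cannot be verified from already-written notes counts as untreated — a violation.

{B3, D4, G4}

B3: legal
C4: violates R4
D4: legal
E4: violates R4
F4: violates R4
G4: legal
A4: violates R4
B4: violates R2,R7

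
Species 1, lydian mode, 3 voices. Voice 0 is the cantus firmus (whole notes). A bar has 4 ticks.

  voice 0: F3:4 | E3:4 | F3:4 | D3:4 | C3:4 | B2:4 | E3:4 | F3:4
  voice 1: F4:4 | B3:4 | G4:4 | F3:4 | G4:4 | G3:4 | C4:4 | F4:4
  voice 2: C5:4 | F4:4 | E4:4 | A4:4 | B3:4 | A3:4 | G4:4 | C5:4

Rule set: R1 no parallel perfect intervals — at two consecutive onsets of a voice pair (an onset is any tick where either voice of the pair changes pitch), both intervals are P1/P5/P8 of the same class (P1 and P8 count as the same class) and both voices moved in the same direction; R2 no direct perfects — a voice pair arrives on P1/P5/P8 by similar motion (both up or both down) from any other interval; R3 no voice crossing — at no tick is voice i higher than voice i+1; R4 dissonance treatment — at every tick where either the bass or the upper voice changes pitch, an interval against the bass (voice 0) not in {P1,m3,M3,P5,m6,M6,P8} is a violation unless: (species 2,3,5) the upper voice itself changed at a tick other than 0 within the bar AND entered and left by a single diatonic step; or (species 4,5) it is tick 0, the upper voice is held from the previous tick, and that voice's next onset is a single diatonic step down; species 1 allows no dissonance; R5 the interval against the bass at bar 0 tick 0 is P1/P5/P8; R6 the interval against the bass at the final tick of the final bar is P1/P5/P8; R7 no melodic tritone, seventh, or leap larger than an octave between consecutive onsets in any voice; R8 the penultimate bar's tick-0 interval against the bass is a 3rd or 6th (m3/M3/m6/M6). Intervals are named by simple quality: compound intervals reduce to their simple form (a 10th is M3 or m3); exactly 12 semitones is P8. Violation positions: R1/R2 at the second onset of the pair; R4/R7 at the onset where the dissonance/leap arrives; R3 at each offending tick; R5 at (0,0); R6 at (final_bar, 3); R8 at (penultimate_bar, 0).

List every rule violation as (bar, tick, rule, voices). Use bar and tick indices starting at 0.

bar 0: v0=F3 v1=F4 v2=C5 downbeat P5
bar 1: v0=E3 v1=B3 v2=F4 downbeat m2
bar 2: v0=F3 v1=G4 v2=E4 downbeat M7
bar 3: v0=D3 v1=F3 v2=A4 downbeat P5
bar 4: v0=C3 v1=G4 v2=B3 downbeat M7
bar 5: v0=B2 v1=G3 v2=A3 downbeat m7
bar 6: v0=E3 v1=C4 v2=G4 downbeat m3
bar 7: v0=F3 v1=F4 v2=C5 downbeat P5
  -> R2 @ bar 1 tick 0 v(0, 1): F3/F4 P8 -> E3/B3 P5 similar
  -> R4 @ bar 1 tick 0 v(0, 2): E3/F4 m2 untreated
  -> R7 @ bar 1 tick 0 v(1,): F4->B3 leap 6st
  -> R3 @ bar 2 tick 0 v(1, 2): G4 above E4
  -> R4 @ bar 2 tick 0 v(0, 1): F3/G4 M2 untreated
  -> R4 @ bar 2 tick 0 v(0, 2): F3/E4 M7 untreated
  -> R3 @ bar 2 tick 1 v(1, 2): G4 above E4
  -> R3 @ bar 2 tick 2 v(1, 2): G4 above E4
  -> R3 @ bar 2 tick 3 v(1, 2): G4 above E4
  -> R7 @ bar 3 tick 0 v(1,): G4->F3 leap 14st
  -> R3 @ bar 4 tick 0 v(1, 2): G4 above B3
  -> R4 @ bar 4 tick 0 v(0, 2): C3/B3 M7 untreated
  -> R7 @ bar 4 tick 0 v(1,): F3->G4 leap 14st
  -> R7 @ bar 4 tick 0 v(2,): A4->B3 leap 10st
  -> R3 @ bar 4 tick 1 v(1, 2): G4 above B3
  -> R3 @ bar 4 tick 2 v(1, 2): G4 above B3
  -> R3 @ bar 4 tick 3 v(1, 2): G4 above B3
  -> R4 @ bar 5 tick 0 v(0, 2): B2/A3 m7 untreated
  -> R2 @ bar 6 tick 0 v(1, 2): G3/A3 M2 -> C4/G4 P5 similar
  -> R7 @ bar 6 tick 0 v(2,): A3->G4 leap 10st
  -> R1 @ bar 7 tick 0 v(1, 2): C4/G4 P5 -> F4/C5 P5 similar
  -> R2 @ bar 7 tick 0 v(0, 1): E3/C4 m6 -> F3/F4 P8 similar
  -> R2 @ bar 7 tick 0 v(0, 2): E3/G4 m3 -> F3/C5 P5 similar

(1, 0, R2, (0, 1))
(1, 0, R4, (0, 2))
(1, 0, R7, (1,))
(2, 0, R3, (1, 2))
(2, 0, R4, (0, 1))
(2, 0, R4, (0, 2))
(2, 1, R3, (1, 2))
(2, 2, R3, (1, 2))
(2, 3, R3, (1, 2))
(3, 0, R7, (1,))
(4, 0, R3, (1, 2))
(4, 0, R4, (0, 2))
(4, 0, R7, (1,))
(4, 0, R7, (2,))
(4, 1, R3, (1, 2))
(4, 2, R3, (1, 2))
(4, 3, R3, (1, 2))
(5, 0, R4, (0, 2))
(6, 0, R2, (1, 2))
(6, 0, R7, (2,))
(7, 0, R1, (1, 2))
(7, 0, R2, (0, 1))
(7, 0, R2, (0, 2))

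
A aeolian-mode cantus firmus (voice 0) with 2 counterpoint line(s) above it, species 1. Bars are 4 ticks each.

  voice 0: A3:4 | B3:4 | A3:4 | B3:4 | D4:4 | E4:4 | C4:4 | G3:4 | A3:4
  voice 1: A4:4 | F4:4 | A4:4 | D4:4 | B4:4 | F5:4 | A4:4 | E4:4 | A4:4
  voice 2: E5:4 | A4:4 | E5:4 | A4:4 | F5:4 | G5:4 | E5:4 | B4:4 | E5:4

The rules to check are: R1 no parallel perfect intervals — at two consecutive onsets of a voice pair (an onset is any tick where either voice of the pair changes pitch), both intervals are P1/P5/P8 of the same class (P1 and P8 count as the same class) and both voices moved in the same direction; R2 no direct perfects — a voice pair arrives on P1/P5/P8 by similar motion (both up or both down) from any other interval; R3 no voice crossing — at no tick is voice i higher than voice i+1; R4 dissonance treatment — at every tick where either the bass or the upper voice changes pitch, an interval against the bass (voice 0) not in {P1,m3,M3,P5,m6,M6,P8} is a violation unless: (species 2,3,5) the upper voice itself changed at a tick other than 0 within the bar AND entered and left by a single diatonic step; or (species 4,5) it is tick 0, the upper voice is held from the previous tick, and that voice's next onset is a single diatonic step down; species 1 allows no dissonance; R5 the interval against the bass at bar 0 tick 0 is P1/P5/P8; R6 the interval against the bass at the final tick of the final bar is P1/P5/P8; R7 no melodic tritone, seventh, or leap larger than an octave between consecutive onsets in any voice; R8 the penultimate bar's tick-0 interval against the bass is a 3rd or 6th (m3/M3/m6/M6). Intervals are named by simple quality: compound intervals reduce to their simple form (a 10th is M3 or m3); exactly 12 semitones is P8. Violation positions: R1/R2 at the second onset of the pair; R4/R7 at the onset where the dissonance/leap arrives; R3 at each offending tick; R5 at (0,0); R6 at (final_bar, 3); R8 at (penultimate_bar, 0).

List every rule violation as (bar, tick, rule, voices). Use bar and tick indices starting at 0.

(1, 0, R4, (0, 1))
(1, 0, R4, (0, 2))
(2, 0, R2, (1, 2))
(3, 0, R1, (1, 2))
(3, 0, R4, (0, 2))
(5, 0, R4, (0, 1))
(5, 0, R7, (1,))
(6, 0, R2, (1, 2))
(7, 0, R1, (1, 2))
(8, 0, R1, (1, 2))
(8, 0, R2, (0, 1))
(8, 0, R2, (0, 2))

bar 0: v0=A3 v1=A4 v2=E5 downbeat P5
bar 1: v0=B3 v1=F4 v2=A4 downbeat m7
bar 2: v0=A3 v1=A4 v2=E5 downbeat P5
bar 3: v0=B3 v1=D4 v2=A4 downbeat m7
bar 4: v0=D4 v1=B4 v2=F5 downbeat m3
bar 5: v0=E4 v1=F5 v2=G5 downbeat m3
bar 6: v0=C4 v1=A4 v2=E5 downbeat M3
bar 7: v0=G3 v1=E4 v2=B4 downbeat M3
bar 8: v0=A3 v1=A4 v2=E5 downbeat P5
  -> R4 @ bar 1 tick 0 v(0, 1): B3/F4 TT untreated
  -> R4 @ bar 1 tick 0 v(0, 2): B3/A4 m7 untreated
  -> R2 @ bar 2 tick 0 v(1, 2): F4/A4 M3 -> A4/E5 P5 similar
  -> R1 @ bar 3 tick 0 v(1, 2): A4/E5 P5 -> D4/A4 P5 similar
  -> R4 @ bar 3 tick 0 v(0, 2): B3/A4 m7 untreated
  -> R4 @ bar 5 tick 0 v(0, 1): E4/F5 m2 untreated
  -> R7 @ bar 5 tick 0 v(1,): B4->F5 leap 6st
  -> R2 @ bar 6 tick 0 v(1, 2): F5/G5 M2 -> A4/E5 P5 similar
  -> R1 @ bar 7 tick 0 v(1, 2): A4/E5 P5 -> E4/B4 P5 similar
  -> R1 @ bar 8 tick 0 v(1, 2): E4/B4 P5 -> A4/E5 P5 similar
  -> R2 @ bar 8 tick 0 v(0, 1): G3/E4 M6 -> A3/A4 P8 similar
  -> R2 @ bar 8 tick 0 v(0, 2): G3/B4 M3 -> A3/E5 P5 similar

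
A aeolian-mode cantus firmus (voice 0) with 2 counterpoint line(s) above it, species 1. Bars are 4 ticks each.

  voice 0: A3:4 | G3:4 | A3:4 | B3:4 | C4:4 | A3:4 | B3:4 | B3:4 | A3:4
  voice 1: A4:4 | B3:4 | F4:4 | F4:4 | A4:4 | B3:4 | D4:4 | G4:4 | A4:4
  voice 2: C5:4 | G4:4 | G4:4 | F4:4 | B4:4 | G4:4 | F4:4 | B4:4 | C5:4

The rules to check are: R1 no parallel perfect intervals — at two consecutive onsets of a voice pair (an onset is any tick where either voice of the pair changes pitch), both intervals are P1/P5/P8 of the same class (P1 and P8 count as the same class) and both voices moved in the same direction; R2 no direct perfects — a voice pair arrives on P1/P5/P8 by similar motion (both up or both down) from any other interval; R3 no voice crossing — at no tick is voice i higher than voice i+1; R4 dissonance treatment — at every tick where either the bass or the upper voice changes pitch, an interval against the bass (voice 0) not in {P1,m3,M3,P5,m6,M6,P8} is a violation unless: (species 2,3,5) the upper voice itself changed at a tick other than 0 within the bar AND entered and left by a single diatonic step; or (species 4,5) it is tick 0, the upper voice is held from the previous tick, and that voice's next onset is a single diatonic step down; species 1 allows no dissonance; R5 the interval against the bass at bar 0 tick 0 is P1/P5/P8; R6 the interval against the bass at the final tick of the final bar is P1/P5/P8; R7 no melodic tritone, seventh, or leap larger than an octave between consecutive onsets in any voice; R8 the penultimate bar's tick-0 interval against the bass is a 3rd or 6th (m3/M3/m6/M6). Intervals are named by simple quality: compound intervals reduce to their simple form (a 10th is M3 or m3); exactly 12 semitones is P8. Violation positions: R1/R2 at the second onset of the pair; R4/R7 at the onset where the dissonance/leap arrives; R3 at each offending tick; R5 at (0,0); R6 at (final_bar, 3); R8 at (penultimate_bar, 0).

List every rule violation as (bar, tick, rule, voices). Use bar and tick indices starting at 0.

(0, 0, R5, (0, 2))
(1, 0, R2, (0, 2))
(1, 0, R7, (1,))
(2, 0, R4, (0, 2))
(2, 0, R7, (1,))
(3, 0, R4, (0, 1))
(3, 0, R4, (0, 2))
(4, 0, R4, (0, 2))
(4, 0, R7, (2,))
(5, 0, R4, (0, 1))
(5, 0, R4, (0, 2))
(5, 0, R7, (1,))
(6, 0, R4, (0, 2))
(7, 0, R7, (2,))
(7, 0, R8, (0, 2))
(8, 3, R6, (0, 2))

bar 0: v0=A3 v1=A4 v2=C5 downbeat m3
bar 1: v0=G3 v1=B3 v2=G4 downbeat P8
bar 2: v0=A3 v1=F4 v2=G4 downbeat m7
bar 3: v0=B3 v1=F4 v2=F4 downbeat TT
bar 4: v0=C4 v1=A4 v2=B4 downbeat M7
bar 5: v0=A3 v1=B3 v2=G4 downbeat m7
bar 6: v0=B3 v1=D4 v2=F4 downbeat TT
bar 7: v0=B3 v1=G4 v2=B4 downbeat P8
bar 8: v0=A3 v1=A4 v2=C5 downbeat m3
  -> R5 @ bar 0 tick 0 v(0, 2): opens on m3
  -> R2 @ bar 1 tick 0 v(0, 2): A3/C5 m3 -> G3/G4 P8 similar
  -> R7 @ bar 1 tick 0 v(1,): A4->B3 leap 10st
  -> R4 @ bar 2 tick 0 v(0, 2): A3/G4 m7 untreated
  -> R7 @ bar 2 tick 0 v(1,): B3->F4 leap 6st
  -> R4 @ bar 3 tick 0 v(0, 1): B3/F4 TT untreated
  -> R4 @ bar 3 tick 0 v(0, 2): B3/F4 TT untreated
  -> R4 @ bar 4 tick 0 v(0, 2): C4/B4 M7 untreated
  -> R7 @ bar 4 tick 0 v(2,): F4->B4 leap 6st
  -> R4 @ bar 5 tick 0 v(0, 1): A3/B3 M2 untreated
  -> R4 @ bar 5 tick 0 v(0, 2): A3/G4 m7 untreated
  -> R7 @ bar 5 tick 0 v(1,): A4->B3 leap 10st
  -> R4 @ bar 6 tick 0 v(0, 2): B3/F4 TT untreated
  -> R7 @ bar 7 tick 0 v(2,): F4->B4 leap 6st
  -> R8 @ bar 7 tick 0 v(0, 2): penult P8 not 3rd/6th
  -> R6 @ bar 8 tick 3 v(0, 2): closes on m3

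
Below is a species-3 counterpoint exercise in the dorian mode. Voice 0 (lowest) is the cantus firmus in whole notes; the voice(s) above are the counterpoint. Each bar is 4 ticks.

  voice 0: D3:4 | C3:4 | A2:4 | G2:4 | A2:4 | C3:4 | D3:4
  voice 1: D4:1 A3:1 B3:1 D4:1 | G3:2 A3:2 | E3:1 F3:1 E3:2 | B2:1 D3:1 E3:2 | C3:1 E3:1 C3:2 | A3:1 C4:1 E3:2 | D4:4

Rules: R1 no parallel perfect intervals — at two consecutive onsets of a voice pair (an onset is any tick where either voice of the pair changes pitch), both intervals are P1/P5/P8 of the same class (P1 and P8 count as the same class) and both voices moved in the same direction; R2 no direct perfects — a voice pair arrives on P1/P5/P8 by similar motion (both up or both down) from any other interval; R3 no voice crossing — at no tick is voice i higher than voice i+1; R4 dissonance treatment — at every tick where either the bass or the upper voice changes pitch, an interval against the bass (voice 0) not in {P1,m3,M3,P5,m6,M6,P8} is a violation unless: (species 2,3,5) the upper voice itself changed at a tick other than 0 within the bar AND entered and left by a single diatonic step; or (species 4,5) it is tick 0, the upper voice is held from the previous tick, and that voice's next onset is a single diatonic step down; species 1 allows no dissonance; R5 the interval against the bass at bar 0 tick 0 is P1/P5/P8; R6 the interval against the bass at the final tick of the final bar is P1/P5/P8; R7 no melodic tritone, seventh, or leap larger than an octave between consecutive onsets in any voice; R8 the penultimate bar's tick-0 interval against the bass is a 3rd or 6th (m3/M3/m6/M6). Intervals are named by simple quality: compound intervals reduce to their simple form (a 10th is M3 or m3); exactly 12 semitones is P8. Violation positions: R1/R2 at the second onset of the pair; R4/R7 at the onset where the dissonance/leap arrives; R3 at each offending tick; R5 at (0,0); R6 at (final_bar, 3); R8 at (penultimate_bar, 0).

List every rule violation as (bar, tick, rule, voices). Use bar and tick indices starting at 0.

bar 0: v0=D3 v1=D4 downbeat P8
bar 1: v0=C3 v1=G3 downbeat P5
bar 2: v0=A2 v1=E3 downbeat P5
bar 3: v0=G2 v1=B2 downbeat M3
bar 4: v0=A2 v1=C3 downbeat m3
bar 5: v0=C3 v1=A3 downbeat M6
bar 6: v0=D3 v1=D4 downbeat P8
  -> R2 @ bar 1 tick 0 v(0, 1): D3/D4 P8 -> C3/G3 P5 similar
  -> R2 @ bar 2 tick 0 v(0, 1): C3/A3 M6 -> A2/E3 P5 similar
  -> R2 @ bar 6 tick 0 v(0, 1): C3/E3 M3 -> D3/D4 P8 similar
  -> R7 @ bar 6 tick 0 v(1,): E3->D4 leap 10st

(1, 0, R2, (0, 1))
(2, 0, R2, (0, 1))
(6, 0, R2, (0, 1))
(6, 0, R7, (1,))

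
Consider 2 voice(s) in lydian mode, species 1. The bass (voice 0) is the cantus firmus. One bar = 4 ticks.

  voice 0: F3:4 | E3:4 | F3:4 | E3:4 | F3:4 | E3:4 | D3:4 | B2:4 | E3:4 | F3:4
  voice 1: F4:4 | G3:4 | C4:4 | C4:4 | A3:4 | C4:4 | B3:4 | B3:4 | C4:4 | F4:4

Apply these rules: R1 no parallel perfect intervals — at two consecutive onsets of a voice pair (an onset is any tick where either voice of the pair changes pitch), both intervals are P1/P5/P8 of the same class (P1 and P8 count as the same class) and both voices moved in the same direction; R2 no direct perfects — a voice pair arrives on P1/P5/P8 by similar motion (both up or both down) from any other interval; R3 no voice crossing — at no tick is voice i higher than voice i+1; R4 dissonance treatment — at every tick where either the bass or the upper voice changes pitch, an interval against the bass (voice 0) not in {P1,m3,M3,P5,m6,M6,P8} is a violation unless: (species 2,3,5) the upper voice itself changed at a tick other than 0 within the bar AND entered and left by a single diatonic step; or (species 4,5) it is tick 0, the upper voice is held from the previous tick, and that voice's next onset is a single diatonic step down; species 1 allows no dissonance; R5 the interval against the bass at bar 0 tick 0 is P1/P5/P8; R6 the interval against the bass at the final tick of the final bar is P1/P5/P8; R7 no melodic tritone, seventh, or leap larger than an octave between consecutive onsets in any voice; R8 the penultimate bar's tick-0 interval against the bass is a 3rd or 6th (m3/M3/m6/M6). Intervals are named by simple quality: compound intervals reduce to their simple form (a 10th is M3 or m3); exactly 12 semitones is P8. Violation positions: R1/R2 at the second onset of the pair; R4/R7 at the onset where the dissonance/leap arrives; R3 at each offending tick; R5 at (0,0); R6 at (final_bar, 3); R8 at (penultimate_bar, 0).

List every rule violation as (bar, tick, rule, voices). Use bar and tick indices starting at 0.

bar 0: v0=F3 v1=F4 downbeat P8
bar 1: v0=E3 v1=G3 downbeat m3
bar 2: v0=F3 v1=C4 downbeat P5
bar 3: v0=E3 v1=C4 downbeat m6
bar 4: v0=F3 v1=A3 downbeat M3
bar 5: v0=E3 v1=C4 downbeat m6
bar 6: v0=D3 v1=B3 downbeat M6
bar 7: v0=B2 v1=B3 downbeat P8
bar 8: v0=E3 v1=C4 downbeat m6
bar 9: v0=F3 v1=F4 downbeat P8
  -> R7 @ bar 1 tick 0 v(1,): F4->G3 leap 10st
  -> R2 @ bar 2 tick 0 v(0, 1): E3/G3 m3 -> F3/C4 P5 similar
  -> R2 @ bar 9 tick 0 v(0, 1): E3/C4 m6 -> F3/F4 P8 similar

(1, 0, R7, (1,))
(2, 0, R2, (0, 1))
(9, 0, R2, (0, 1))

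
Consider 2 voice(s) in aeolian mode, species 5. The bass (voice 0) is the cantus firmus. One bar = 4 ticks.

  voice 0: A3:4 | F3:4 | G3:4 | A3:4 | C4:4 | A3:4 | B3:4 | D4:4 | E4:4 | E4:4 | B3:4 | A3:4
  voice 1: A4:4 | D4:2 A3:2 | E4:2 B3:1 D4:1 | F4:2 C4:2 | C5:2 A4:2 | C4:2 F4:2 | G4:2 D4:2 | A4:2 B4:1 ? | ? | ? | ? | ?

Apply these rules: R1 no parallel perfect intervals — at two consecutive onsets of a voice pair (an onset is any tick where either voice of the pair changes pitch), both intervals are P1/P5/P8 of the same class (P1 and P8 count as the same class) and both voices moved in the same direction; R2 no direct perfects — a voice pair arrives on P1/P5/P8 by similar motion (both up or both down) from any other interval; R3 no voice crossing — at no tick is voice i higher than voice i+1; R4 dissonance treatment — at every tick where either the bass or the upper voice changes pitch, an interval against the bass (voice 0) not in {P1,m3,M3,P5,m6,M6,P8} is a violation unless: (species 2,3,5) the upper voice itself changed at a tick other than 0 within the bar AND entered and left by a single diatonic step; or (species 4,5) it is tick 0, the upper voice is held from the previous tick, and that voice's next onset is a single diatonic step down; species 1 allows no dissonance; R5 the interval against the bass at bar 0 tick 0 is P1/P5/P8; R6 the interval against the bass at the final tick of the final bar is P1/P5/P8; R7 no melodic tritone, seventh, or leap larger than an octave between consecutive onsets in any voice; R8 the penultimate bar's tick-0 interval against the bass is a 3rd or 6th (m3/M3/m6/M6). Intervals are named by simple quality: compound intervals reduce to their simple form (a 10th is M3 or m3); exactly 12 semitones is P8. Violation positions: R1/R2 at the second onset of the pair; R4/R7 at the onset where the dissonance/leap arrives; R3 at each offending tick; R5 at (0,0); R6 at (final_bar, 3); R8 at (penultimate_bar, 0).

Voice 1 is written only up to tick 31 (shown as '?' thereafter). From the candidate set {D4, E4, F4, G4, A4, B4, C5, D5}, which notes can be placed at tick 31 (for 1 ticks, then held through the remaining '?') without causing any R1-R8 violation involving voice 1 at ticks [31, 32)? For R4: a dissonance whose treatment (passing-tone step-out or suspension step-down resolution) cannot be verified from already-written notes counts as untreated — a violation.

D4: legal
E4: violates R4
F4: violates R7
G4: violates R4
A4: legal
B4: legal
C5: violates R4
D5: legal

{A4, B4, D4, D5}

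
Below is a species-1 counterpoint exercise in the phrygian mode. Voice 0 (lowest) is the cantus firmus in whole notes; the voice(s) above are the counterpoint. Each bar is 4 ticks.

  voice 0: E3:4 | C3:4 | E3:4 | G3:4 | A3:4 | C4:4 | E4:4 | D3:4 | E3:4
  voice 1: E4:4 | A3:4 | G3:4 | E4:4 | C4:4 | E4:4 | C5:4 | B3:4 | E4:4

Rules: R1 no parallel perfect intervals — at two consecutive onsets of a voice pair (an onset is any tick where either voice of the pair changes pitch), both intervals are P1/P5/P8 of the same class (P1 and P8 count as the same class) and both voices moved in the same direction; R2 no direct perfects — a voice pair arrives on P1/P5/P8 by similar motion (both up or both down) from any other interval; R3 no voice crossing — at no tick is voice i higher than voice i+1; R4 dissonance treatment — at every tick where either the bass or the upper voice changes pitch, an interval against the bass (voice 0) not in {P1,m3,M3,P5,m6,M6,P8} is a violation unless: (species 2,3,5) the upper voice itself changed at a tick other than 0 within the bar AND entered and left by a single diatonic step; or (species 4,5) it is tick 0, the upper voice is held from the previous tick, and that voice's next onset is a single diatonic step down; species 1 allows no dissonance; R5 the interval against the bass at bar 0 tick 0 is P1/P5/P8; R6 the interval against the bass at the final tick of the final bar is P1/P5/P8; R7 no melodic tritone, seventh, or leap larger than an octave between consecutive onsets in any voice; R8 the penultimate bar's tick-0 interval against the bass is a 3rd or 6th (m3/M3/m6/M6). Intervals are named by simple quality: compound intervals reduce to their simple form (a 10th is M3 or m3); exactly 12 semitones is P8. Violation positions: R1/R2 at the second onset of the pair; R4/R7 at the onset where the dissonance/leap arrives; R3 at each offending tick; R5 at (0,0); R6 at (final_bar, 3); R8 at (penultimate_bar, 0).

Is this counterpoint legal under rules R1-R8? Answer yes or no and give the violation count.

No (3 violations)

bar 0: v0=E3 v1=E4 (P8)
bar 1: v0=C3 v1=A3 (M6)
bar 2: v0=E3 v1=G3 (m3)
bar 3: v0=G3 v1=E4 (M6)
bar 4: v0=A3 v1=C4 (m3)
bar 5: v0=C4 v1=E4 (M3)
bar 6: v0=E4 v1=C5 (m6)
bar 7: v0=D3 v1=B3 (M6)
bar 8: v0=E3 v1=E4 (P8)
  R7 @ bar7.0: E4->D3 leap 14st
  R7 @ bar7.0: C5->B3 leap 13st
  R2 @ bar8.0: D3/B3 M6 -> E3/E4 P8 similar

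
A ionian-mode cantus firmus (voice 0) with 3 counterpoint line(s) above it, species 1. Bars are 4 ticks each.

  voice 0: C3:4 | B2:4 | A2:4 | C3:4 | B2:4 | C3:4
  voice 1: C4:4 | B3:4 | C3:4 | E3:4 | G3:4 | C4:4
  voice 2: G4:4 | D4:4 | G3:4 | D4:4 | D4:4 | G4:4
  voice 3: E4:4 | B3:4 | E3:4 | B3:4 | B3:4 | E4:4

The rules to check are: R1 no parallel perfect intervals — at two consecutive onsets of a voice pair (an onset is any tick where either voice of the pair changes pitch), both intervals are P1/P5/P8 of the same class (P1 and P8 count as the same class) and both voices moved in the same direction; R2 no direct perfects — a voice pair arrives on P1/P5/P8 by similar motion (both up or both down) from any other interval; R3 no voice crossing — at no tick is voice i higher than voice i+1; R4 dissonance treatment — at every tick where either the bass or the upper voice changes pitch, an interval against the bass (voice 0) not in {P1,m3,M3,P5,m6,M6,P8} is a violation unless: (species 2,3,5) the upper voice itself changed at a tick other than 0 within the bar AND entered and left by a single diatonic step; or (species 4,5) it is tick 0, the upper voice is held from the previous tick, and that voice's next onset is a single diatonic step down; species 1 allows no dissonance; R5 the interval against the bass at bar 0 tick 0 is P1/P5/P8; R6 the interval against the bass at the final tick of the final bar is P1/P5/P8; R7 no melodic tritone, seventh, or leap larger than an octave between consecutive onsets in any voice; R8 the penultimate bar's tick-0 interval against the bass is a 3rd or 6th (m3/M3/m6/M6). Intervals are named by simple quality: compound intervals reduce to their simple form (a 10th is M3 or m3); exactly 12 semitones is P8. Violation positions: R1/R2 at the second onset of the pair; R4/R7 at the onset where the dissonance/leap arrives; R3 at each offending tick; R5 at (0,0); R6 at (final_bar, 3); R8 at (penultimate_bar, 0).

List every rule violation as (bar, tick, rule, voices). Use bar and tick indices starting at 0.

(0, 0, R3, (2, 3))
(0, 0, R5, (0, 3))
(0, 1, R3, (2, 3))
(0, 2, R3, (2, 3))
(0, 3, R3, (2, 3))
(1, 0, R1, (0, 1))
(1, 0, R2, (0, 3))
(1, 0, R2, (1, 3))
(1, 0, R3, (2, 3))
(1, 1, R3, (2, 3))
(1, 2, R3, (2, 3))
(1, 3, R3, (2, 3))
(2, 0, R2, (0, 3))
(2, 0, R2, (1, 2))
(2, 0, R3, (2, 3))
(2, 0, R4, (0, 2))
(2, 0, R7, (1,))
(2, 1, R3, (2, 3))
(2, 2, R3, (2, 3))
(2, 3, R3, (2, 3))
(3, 0, R2, (1, 3))
(3, 0, R3, (2, 3))
(3, 0, R4, (0, 2))
(3, 0, R4, (0, 3))
(3, 1, R3, (2, 3))
(3, 2, R3, (2, 3))
(3, 3, R3, (2, 3))
(4, 0, R3, (2, 3))
(4, 0, R8, (0, 3))
(4, 1, R3, (2, 3))
(4, 2, R3, (2, 3))
(4, 3, R3, (2, 3))
(5, 0, R1, (1, 2))
(5, 0, R2, (0, 1))
(5, 0, R2, (0, 2))
(5, 0, R3, (2, 3))
(5, 1, R3, (2, 3))
(5, 2, R3, (2, 3))
(5, 3, R3, (2, 3))
(5, 3, R6, (0, 3))

bar 0: v0=C3 v1=C4 v2=G4 v3=E4 downbeat M3
bar 1: v0=B2 v1=B3 v2=D4 v3=B3 downbeat P8
bar 2: v0=A2 v1=C3 v2=G3 v3=E3 downbeat P5
bar 3: v0=C3 v1=E3 v2=D4 v3=B3 downbeat M7
bar 4: v0=B2 v1=G3 v2=D4 v3=B3 downbeat P8
bar 5: v0=C3 v1=C4 v2=G4 v3=E4 downbeat M3
  -> R3 @ bar 0 tick 0 v(2, 3): G4 above E4
  -> R5 @ bar 0 tick 0 v(0, 3): opens on M3
  -> R3 @ bar 0 tick 1 v(2, 3): G4 above E4
  -> R3 @ bar 0 tick 2 v(2, 3): G4 above E4
  -> R3 @ bar 0 tick 3 v(2, 3): G4 above E4
  -> R1 @ bar 1 tick 0 v(0, 1): C3/C4 P8 -> B2/B3 P8 similar
  -> R2 @ bar 1 tick 0 v(0, 3): C3/E4 M3 -> B2/B3 P8 similar
  -> R2 @ bar 1 tick 0 v(1, 3): C4/E4 M3 -> B3/B3 P1 similar
  -> R3 @ bar 1 tick 0 v(2, 3): D4 above B3
  -> R3 @ bar 1 tick 1 v(2, 3): D4 above B3
  -> R3 @ bar 1 tick 2 v(2, 3): D4 above B3
  -> R3 @ bar 1 tick 3 v(2, 3): D4 above B3
  -> R2 @ bar 2 tick 0 v(0, 3): B2/B3 P8 -> A2/E3 P5 similar
  -> R2 @ bar 2 tick 0 v(1, 2): B3/D4 m3 -> C3/G3 P5 similar
  -> R3 @ bar 2 tick 0 v(2, 3): G3 above E3
  -> R4 @ bar 2 tick 0 v(0, 2): A2/G3 m7 untreated
  -> R7 @ bar 2 tick 0 v(1,): B3->C3 leap 11st
  -> R3 @ bar 2 tick 1 v(2, 3): G3 above E3
  -> R3 @ bar 2 tick 2 v(2, 3): G3 above E3
  -> R3 @ bar 2 tick 3 v(2, 3): G3 above E3
  -> R2 @ bar 3 tick 0 v(1, 3): C3/E3 M3 -> E3/B3 P5 similar
  -> R3 @ bar 3 tick 0 v(2, 3): D4 above B3
  -> R4 @ bar 3 tick 0 v(0, 2): C3/D4 M2 untreated
  -> R4 @ bar 3 tick 0 v(0, 3): C3/B3 M7 untreated
  -> R3 @ bar 3 tick 1 v(2, 3): D4 above B3
  -> R3 @ bar 3 tick 2 v(2, 3): D4 above B3
  -> R3 @ bar 3 tick 3 v(2, 3): D4 above B3
  -> R3 @ bar 4 tick 0 v(2, 3): D4 above B3
  -> R8 @ bar 4 tick 0 v(0, 3): penult P8 not 3rd/6th
  -> R3 @ bar 4 tick 1 v(2, 3): D4 above B3
  -> R3 @ bar 4 tick 2 v(2, 3): D4 above B3
  -> R3 @ bar 4 tick 3 v(2, 3): D4 above B3
  -> R1 @ bar 5 tick 0 v(1, 2): G3/D4 P5 -> C4/G4 P5 similar
  -> R2 @ bar 5 tick 0 v(0, 1): B2/G3 m6 -> C3/C4 P8 similar
  -> R2 @ bar 5 tick 0 v(0, 2): B2/D4 m3 -> C3/G4 P5 similar
  -> R3 @ bar 5 tick 0 v(2, 3): G4 above E4
  -> R3 @ bar 5 tick 1 v(2, 3): G4 above E4
  -> R3 @ bar 5 tick 2 v(2, 3): G4 above E4
  -> R3 @ bar 5 tick 3 v(2, 3): G4 above E4
  -> R6 @ bar 5 tick 3 v(0, 3): closes on M3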